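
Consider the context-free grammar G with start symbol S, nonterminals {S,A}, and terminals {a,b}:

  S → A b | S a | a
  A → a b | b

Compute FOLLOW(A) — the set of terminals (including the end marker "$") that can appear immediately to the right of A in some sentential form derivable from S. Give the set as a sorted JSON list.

FIRST sets, iterate to fixpoint:
round 1:
  A via A→a b: +{a}
  A via A→b: +{b}
  S via S→A b: +{a,b}
  FIRST(S)={a,b}  FIRST(A)={a,b}
round 2: done
  FIRST(S)={a,b}  FIRST(A)={a,b}

FOLLOW iteration:
FOLLOW(S) := {$}
[1]
  S→A b: FOLLOW(A) ⊇ FIRST(b) = {b}; new: +{b}
  S→S a: FOLLOW(S) ⊇ FIRST(a) = {a}; new: +{a}
  FOLLOW(S)={$,a}  FOLLOW(A)={b}
[2] — fixpoint
  FOLLOW(S)={$,a}  FOLLOW(A)={b}

FOLLOW(A) = ["b"]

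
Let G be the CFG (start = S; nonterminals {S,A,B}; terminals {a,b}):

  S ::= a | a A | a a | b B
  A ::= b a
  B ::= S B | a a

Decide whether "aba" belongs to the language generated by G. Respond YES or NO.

Convert to CNF:
  S -> T0 B | T1 A | T1 T1 | a
  A -> T0 T1
  B -> S B | T1 T1
  T0 -> b
  T1 -> a

Fill CYK table bottom-up:
  [0..0]={S,T1}  "a"  orig:{S}
  [1..1]={T0}  "b"  orig:{}
  [2..2]={S,T1}  "a"  orig:{S}
  [0..1]=∅  "ab"
  [1..2]={A}  "ba"
  [0..2]={S}  "aba"

S ∈ T[0,2] ⇒ YES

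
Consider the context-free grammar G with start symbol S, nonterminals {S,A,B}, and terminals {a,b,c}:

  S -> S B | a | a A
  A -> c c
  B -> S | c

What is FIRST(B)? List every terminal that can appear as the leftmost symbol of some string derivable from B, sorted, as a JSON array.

Compute FIRST by fixpoint:
iter 1:
  A via A→c c: +{c}
  B via B→c: +{c}
  S via S→a: +{a}
  S: {a}  A: {c}  B: {c}
iter 2:
  B via B→S: +{a}
  S: {a}  A: {c}  B: {a,c}
iter 3: — fixpoint
  S: {a}  A: {c}  B: {a,c}

FIRST(B) = ["a", "c"]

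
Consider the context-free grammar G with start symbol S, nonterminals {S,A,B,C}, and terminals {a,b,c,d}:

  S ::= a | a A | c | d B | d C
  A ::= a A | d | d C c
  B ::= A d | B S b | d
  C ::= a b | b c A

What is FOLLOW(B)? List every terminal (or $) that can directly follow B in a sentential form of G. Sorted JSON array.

Compute FIRST by fixpoint:
iter 1:
  A via A→a A: +{a}
  A via A→d: +{d}
  B via B→A d: +{a,d}
  C via C→a b: +{a}
  C via C→b c A: +{b}
  S via S→a: +{a}
  S via S→c: +{c}
  S via S→d B: +{d}
  FIRST(S)={a,c,d}  FIRST(A)={a,d}  FIRST(B)={a,d}  FIRST(C)={a,b}
iter 2: (stable)
  FIRST(S)={a,c,d}  FIRST(A)={a,d}  FIRST(B)={a,d}  FIRST(C)={a,b}

FOLLOW iteration:
FOLLOW(S) := {$}
round 1:
  A→d C c: FOLLOW(C) ⊇ FIRST(c) = {c}; new: +{c}
  B→A d: FOLLOW(A) ⊇ FIRST(d) = {d}; new: +{d}
  B→B S b: FOLLOW(B) ⊇ FIRST(S) = {a,c,d}; new: +{a,c,d}
  B→B S b: FOLLOW(S) ⊇ FIRST(b) = {b}; new: +{b}
  C→b c A: FOLLOW(A) ⊇ FOLLOW(C) ⊇ {c}; new: +{c}
  S→a A: FOLLOW(A) ⊇ FOLLOW(S) ⊇ {$,b}; new: +{$,b}
  S→d B: FOLLOW(B) ⊇ FOLLOW(S) ⊇ {$,b}; new: +{$,b}
  S→d C: FOLLOW(C) ⊇ FOLLOW(S) ⊇ {$,b}; new: +{$,b}
  FOLLOW(S)={$,b}  FOLLOW(A)={$,b,c,d}  FOLLOW(B)={$,a,b,c,d}  FOLLOW(C)={$,b,c}
round 2: (stable)
  FOLLOW(S)={$,b}  FOLLOW(A)={$,b,c,d}  FOLLOW(B)={$,a,b,c,d}  FOLLOW(C)={$,b,c}

FOLLOW(B) = ["$", "a", "b", "c", "d"]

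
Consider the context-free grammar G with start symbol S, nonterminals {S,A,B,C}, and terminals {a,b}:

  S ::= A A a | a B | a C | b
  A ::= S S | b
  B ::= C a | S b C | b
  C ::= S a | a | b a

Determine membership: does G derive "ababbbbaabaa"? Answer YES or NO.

Convert to CNF:
  S -> A X3 | T0 B | T0 C | b
  A -> S S | b
  B -> C T0 | S X2 | b
  C -> S T0 | T1 T0 | a
  T0 -> a
  T1 -> b
  X2 -> T1 C
  X3 -> A T0

CYK fill:
  [0..0]={C,T0}  "a"  orig:{C}
  [1..1]={A,B,S,T1}  "b"  orig:{A,B,S}
  [2..2]={C,T0}  "a"  orig:{C}
  [3..3]={A,B,S,T1}  "b"  orig:{A,B,S}
  [4..4]={A,B,S,T1}  "b"  orig:{A,B,S}
  [5..5]={A,B,S,T1}  "b"  orig:{A,B,S}
  [6..6]={A,B,S,T1}  "b"  orig:{A,B,S}
  [7..7]={C,T0}  "a"  orig:{C}
  [8..8]={C,T0}  "a"  orig:{C}
  [9..9]={A,B,S,T1}  "b"  orig:{A,B,S}
  [10..10]={C,T0}  "a"  orig:{C}
  [11..11]={C,T0}  "a"  orig:{C}
  [0..1]={S}  "ab"
  [1..2]={C,X2,X3}  "ba"  orig:{C}
  [2..3]={S}  "ab"
  [3..4]={A}  "bb"
  [4..5]={A}  "bb"
  [5..6]={A}  "bb"
  [6..7]={C,X2,X3}  "ba"  orig:{C}
  [7..8]={B,S}  "aa"
  [8..9]={S}  "ab"
  [9..10]={C,X2,X3}  "ba"  orig:{C}
  [10..11]={B,S}  "aa"
  [0..2]={C,S}  "aba"
  [1..3]={A}  "bab"
  [2..4]={A}  "abb"
  [3..5]=∅  "bbb"
  [4..6]=∅  "bbb"
  [5..7]={B,S,X2,X3}  "bba"  orig:{B,S}
  [6..8]={A,B}  "baa"
  [7..9]={A}  "aab"
  [8..10]={C,S}  "aba"
  [9..11]={A,B}  "baa"
  [0..3]={A}  "abab"
  [1..4]=∅  "babb"
  [2..5]=∅  "abbb"
  [3..6]=∅  "bbbb"
  [4..7]={A,B,S}  "bbba"
  [5..8]={C}  "bbaa"
  [6..9]=∅  "baab"
  [7..10]={B,S,X3}  "aaba"  orig:{B,S}
  [8..11]={A,B,C,S}  "abaa"
  [0..4]=∅  "ababb"
  [1..5]=∅  "babbb"
  [2..6]=∅  "abbbb"
  [3..7]={A,S}  "bbbba"
  [4..8]={C,X2,X3}  "bbbaa"  orig:{C}
  [5..9]={A}  "bbaab"
  [6..10]={A,S}  "baaba"
  [7..11]={C,S}  "aabaa"
  [0..5]=∅  "ababbb"
  [1..6]=∅  "babbbb"
  [2..7]={A,S}  "abbbba"
  [3..8]={B,C,S,X2,X3}  "bbbbaa"  orig:{B,C,S}
  [4..9]={A}  "bbbaab"
  [5..10]={A,S,X3}  "bbaaba"  orig:{A,S}
  [6..11]={A,C,X2,X3}  "baabaa"  orig:{A,C}
  [0..6]=∅  "ababbbb"
  [1..7]={A}  "babbbba"
  [2..8]={B,C,S,X3}  "abbbbaa"  orig:{B,C,S}
  [3..9]={A}  "bbbbaab"
  [4..10]={A,S,X3}  "bbbaaba"  orig:{A,S}
  [5..11]={A,B,C,S,X2,X3}  "bbaabaa"  orig:{A,B,C,S}
  [0..7]={A}  "ababbbba"
  [1..8]={A,S,X2,X3}  "babbbbaa"  orig:{A,S}
  [2..9]={A}  "abbbbaab"
  [3..10]={A,B,S,X3}  "bbbbaaba"  orig:{A,B,S}
  [4..11]={A,B,C,S,X2,X3}  "bbbaabaa"  orig:{A,B,C,S}
  [0..8]={A,B,S,X3}  "ababbbbaa"  orig:{A,B,S}
  [1..9]={A}  "babbbbaab"
  [2..10]={A,B,S,X3}  "abbbbaaba"  orig:{A,B,S}
  [3..11]={A,B,C,S,X2,X3}  "bbbbaabaa"  orig:{A,B,C,S}
  [0..9]={A}  "ababbbbaab"
  [1..10]={A,B,S,X3}  "babbbbaaba"  orig:{A,B,S}
  [2..11]={A,B,C,S,X3}  "abbbbaabaa"  orig:{A,B,C,S}
  [0..10]={A,B,S,X3}  "ababbbbaaba"  orig:{A,B,S}
  [1..11]={A,C,S,X2,X3}  "babbbbaabaa"  orig:{A,C,S}
  [0..11]={A,B,C,S,X3}  "ababbbbaabaa"  orig:{A,B,C,S}

S ∈ T[0,11] ⇒ YES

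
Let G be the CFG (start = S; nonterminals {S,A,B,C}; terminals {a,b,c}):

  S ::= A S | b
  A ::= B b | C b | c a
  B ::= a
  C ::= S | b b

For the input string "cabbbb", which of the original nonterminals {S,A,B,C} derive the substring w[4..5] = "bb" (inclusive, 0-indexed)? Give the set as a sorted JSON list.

Convert to CNF:
  S -> A S | b
  A -> B T0 | C T0 | T1 T2
  B -> a
  C -> A S | T0 T0 | b
  T0 -> b
  T1 -> c
  T2 -> a

Fill CYK table bottom-up (cells [i..j] with 4 ≤ i ≤ j ≤ 5 only):
  T[4,4] 'b' = {C,S,T0}  orig:{C,S}
  T[5,5] 'b' = {C,S,T0}  orig:{C,S}
  T[4,5] 'bb' = {A,C}

Original NTs in T[4,5] deriving "bb": ["A", "C"]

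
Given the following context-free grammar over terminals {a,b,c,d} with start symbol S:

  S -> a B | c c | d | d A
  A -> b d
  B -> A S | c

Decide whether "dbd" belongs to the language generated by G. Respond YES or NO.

CNF form of G:
  S -> T1 A | T2 B | T3 T3 | d
  A -> T0 T1
  B -> A S | c
  T0 -> b
  T1 -> d
  T2 -> a
  T3 -> c

CYK table (by increasing span):
  T[0,0] 'd' = {S,T1}  orig:{S}
  T[1,1] 'b' = {T0}  orig:{}
  T[2,2] 'd' = {S,T1}  orig:{S}
  T[0,1] 'db' = ∅
  T[1,2] 'bd' = {A}
  T[0,2] 'dbd' = {S}

S ∈ T[0,2] ⇒ YES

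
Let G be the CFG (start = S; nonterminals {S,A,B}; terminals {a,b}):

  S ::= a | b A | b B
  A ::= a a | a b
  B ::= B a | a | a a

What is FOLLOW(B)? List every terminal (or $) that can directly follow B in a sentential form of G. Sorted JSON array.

Compute FIRST by fixpoint:
iter 1:
  A via A→a a: +{a}
  B via B→a: +{a}
  S via S→a: +{a}
  S via S→b A: +{b}
  FIRST(S)={a,b}  FIRST(A)={a}  FIRST(B)={a}
iter 2: (no change)
  FIRST(S)={a,b}  FIRST(A)={a}  FIRST(B)={a}

Compute FOLLOW by fixpoint:
FOLLOW(S) := {$}
[1]
  B→B a: FOLLOW(B) ⊇ FIRST(a) = {a}; new: +{a}
  S→b A: FOLLOW(A) ⊇ FOLLOW(S) ⊇ {$}; new: +{$}
  S→b B: FOLLOW(B) ⊇ FOLLOW(S) ⊇ {$}; new: +{$}
  FOLLOW[S]={$}  FOLLOW[A]={$}  FOLLOW[B]={$,a}
[2] done
  FOLLOW[S]={$}  FOLLOW[A]={$}  FOLLOW[B]={$,a}

FOLLOW(B) = ["$", "a"]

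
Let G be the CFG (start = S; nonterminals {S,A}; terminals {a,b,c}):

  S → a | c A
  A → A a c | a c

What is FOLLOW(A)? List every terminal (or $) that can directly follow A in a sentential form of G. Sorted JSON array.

FIRST iteration:
iter 1:
  A via A→a c: +{a}
  S via S→a: +{a}
  S via S→c A: +{c}
  FIRST[S]={a,c}  FIRST[A]={a}
iter 2: — fixpoint
  FIRST[S]={a,c}  FIRST[A]={a}

FOLLOW iteration:
initialize: $ ∈ FOLLOW(S)
round 1:
  A→A a c: FOLLOW(A) ⊇ FIRST(a) = {a}; new: +{a}
  S→c A: FOLLOW(A) ⊇ FOLLOW(S) ⊇ {$}; new: +{$}
  FOLLOW[S]={$}  FOLLOW[A]={$,a}
round 2: done
  FOLLOW[S]={$}  FOLLOW[A]={$,a}

FOLLOW(A) = ["$", "a"]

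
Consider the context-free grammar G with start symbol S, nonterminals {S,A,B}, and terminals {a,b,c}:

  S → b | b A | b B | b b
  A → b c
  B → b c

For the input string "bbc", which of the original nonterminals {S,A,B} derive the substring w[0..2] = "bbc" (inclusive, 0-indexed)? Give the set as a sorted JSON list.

CNF form of G:
  S -> T0 A | T0 B | T0 T0 | b
  A -> T0 T1
  B -> T0 T1
  T0 -> b
  T1 -> c

CYK table (by increasing span) — only the sub-triangle for w[0..2]:
  [0..0]={S,T0}  "b"  orig:{S}
  [1..1]={S,T0}  "b"  orig:{S}
  [2..2]={T1}  "c"  orig:{}
  [0..1]={S}  "bb"
  [1..2]={A,B}  "bc"
  [0..2]={S}  "bbc"

Original NTs in T[0,2] deriving "bbc": ["S"]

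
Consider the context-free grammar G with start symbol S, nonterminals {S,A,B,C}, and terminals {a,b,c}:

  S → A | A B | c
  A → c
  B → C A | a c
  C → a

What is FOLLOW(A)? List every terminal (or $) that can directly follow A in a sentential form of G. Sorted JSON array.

Compute FIRST by fixpoint:
pass 1:
  A via A→c: +{c}
  B via B→a c: +{a}
  C via C→a: +{a}
  S via S→A: +{c}
  S: {c}  A: {c}  B: {a}  C: {a}
pass 2: (stable)
  S: {c}  A: {c}  B: {a}  C: {a}

FOLLOW sets:
initialize: $ ∈ FOLLOW(S)
iter 1:
  B→C A: FOLLOW(C) ⊇ FIRST(A) = {c}; new: +{c}
  S→A: FOLLOW(A) ⊇ FOLLOW(S) ⊇ {$}; new: +{$}
  S→A B: FOLLOW(A) ⊇ FIRST(B) = {a}; new: +{a}
  S→A B: FOLLOW(B) ⊇ FOLLOW(S) ⊇ {$}; new: +{$}
  S: {$}  A: {$,a}  B: {$}  C: {c}
iter 2: (stable)
  S: {$}  A: {$,a}  B: {$}  C: {c}

FOLLOW(A) = ["$", "a"]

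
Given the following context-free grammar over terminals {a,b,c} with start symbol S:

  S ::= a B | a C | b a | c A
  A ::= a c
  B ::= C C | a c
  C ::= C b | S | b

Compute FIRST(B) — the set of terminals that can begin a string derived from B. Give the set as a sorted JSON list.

Compute FIRST by fixpoint:
pass 1:
  A via A→a c: +{a}
  B via B→a c: +{a}
  C via C→b: +{b}
  S via S→a B: +{a}
  S via S→b a: +{b}
  S via S→c A: +{c}
  S: {a,b,c}  A: {a}  B: {a}  C: {b}
pass 2:
  B via B→C C: +{b}
  C via C→S: +{a,c}
  S: {a,b,c}  A: {a}  B: {a,b}  C: {a,b,c}
pass 3:
  B via B→C C: +{c}
  S: {a,b,c}  A: {a}  B: {a,b,c}  C: {a,b,c}
pass 4: — fixpoint
  S: {a,b,c}  A: {a}  B: {a,b,c}  C: {a,b,c}

FIRST(B) = ["a", "b", "c"]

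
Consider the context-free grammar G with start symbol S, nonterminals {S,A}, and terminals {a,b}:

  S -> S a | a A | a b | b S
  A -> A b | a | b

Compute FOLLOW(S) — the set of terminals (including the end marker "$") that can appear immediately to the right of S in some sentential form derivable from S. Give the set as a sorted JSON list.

FIRST iteration:
round 1:
  A via A→a: +{a}
  A via A→b: +{b}
  S via S→a A: +{a}
  S via S→b S: +{b}
  FIRST(S)={a,b}  FIRST(A)={a,b}
round 2: (no change)
  FIRST(S)={a,b}  FIRST(A)={a,b}

Compute FOLLOW by fixpoint:
initialize: $ ∈ FOLLOW(S)
pass 1:
  A→A b: FOLLOW(A) ⊇ FIRST(b) = {b}; new: +{b}
  S→S a: FOLLOW(S) ⊇ FIRST(a) = {a}; new: +{a}
  S→a A: FOLLOW(A) ⊇ FOLLOW(S) ⊇ {$,a}; new: +{$,a}
  FOLLOW[S]={$,a}  FOLLOW[A]={$,a,b}
pass 2: (no change)
  FOLLOW[S]={$,a}  FOLLOW[A]={$,a,b}

FOLLOW(S) = ["$", "a"]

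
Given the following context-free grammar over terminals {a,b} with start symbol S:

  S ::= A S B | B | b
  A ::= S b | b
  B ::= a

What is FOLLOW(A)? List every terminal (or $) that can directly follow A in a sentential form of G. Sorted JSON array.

FIRST sets, iterate to fixpoint:
round 1:
  A via A→b: +{b}
  B via B→a: +{a}
  S via S→A S B: +{b}
  S via S→B: +{a}
  S: {a,b}  A: {b}  B: {a}
round 2:
  A via A→S b: +{a}
  S: {a,b}  A: {a,b}  B: {a}
round 3: (stable)
  S: {a,b}  A: {a,b}  B: {a}

FOLLOW iteration:
FOLLOW(S) := {$}
pass 1:
  A→S b: FOLLOW(S) ⊇ FIRST(b) = {b}; new: +{b}
  S→A S B: FOLLOW(A) ⊇ FIRST(S) = {a,b}; new: +{a,b}
  S→A S B: FOLLOW(S) ⊇ FIRST(B) = {a}; new: +{a}
  S→A S B: FOLLOW(B) ⊇ FOLLOW(S) ⊇ {$,a,b}; new: +{$,a,b}
  S: {$,a,b}  A: {a,b}  B: {$,a,b}
pass 2: (stable)
  S: {$,a,b}  A: {a,b}  B: {$,a,b}

FOLLOW(A) = ["a", "b"]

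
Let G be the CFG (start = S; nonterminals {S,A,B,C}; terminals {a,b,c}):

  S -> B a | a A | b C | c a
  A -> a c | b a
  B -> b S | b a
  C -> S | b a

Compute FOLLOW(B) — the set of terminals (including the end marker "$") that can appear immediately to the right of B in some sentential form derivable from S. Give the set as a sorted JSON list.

Compute FIRST by fixpoint:
round 1:
  A via A→a c: +{a}
  A via A→b a: +{b}
  B via B→b S: +{b}
  C via C→b a: +{b}
  S via S→B a: +{b}
  S via S→a A: +{a}
  S via S→c a: +{c}
  FIRST(S)={a,b,c}  FIRST(A)={a,b}  FIRST(B)={b}  FIRST(C)={b}
round 2:
  C via C→S: +{a,c}
  FIRST(S)={a,b,c}  FIRST(A)={a,b}  FIRST(B)={b}  FIRST(C)={a,b,c}
round 3: done
  FIRST(S)={a,b,c}  FIRST(A)={a,b}  FIRST(B)={b}  FIRST(C)={a,b,c}

FOLLOW sets:
initialize: $ ∈ FOLLOW(S)
[1]
  S→B a: FOLLOW(B) ⊇ FIRST(a) = {a}; new: +{a}
  S→a A: FOLLOW(A) ⊇ FOLLOW(S) ⊇ {$}; new: +{$}
  S→b C: FOLLOW(C) ⊇ FOLLOW(S) ⊇ {$}; new: +{$}
  FOLLOW[S]={$}  FOLLOW[A]={$}  FOLLOW[B]={a}  FOLLOW[C]={$}
[2]
  B→b S: FOLLOW(S) ⊇ FOLLOW(B) ⊇ {a}; new: +{a}
  S→a A: FOLLOW(A) ⊇ FOLLOW(S) ⊇ {$,a}; new: +{a}
  S→b C: FOLLOW(C) ⊇ FOLLOW(S) ⊇ {$,a}; new: +{a}
  FOLLOW[S]={$,a}  FOLLOW[A]={$,a}  FOLLOW[B]={a}  FOLLOW[C]={$,a}
[3] done
  FOLLOW[S]={$,a}  FOLLOW[A]={$,a}  FOLLOW[B]={a}  FOLLOW[C]={$,a}

FOLLOW(B) = ["a"]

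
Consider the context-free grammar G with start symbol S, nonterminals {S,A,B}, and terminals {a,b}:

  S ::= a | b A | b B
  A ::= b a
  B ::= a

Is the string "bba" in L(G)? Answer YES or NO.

CNF form of G:
  S -> T0 A | T0 B | a
  A -> T0 T1
  B -> a
  T0 -> b
  T1 -> a

CYK table (by increasing span):
  T[0,0] 'b' = {T0}  orig:{}
  T[1,1] 'b' = {T0}  orig:{}
  T[2,2] 'a' = {B,S,T1}  orig:{B,S}
  T[0,1] 'bb' = ∅
  T[1,2] 'ba' = {A,S}
  T[0,2] 'bba' = {S}

S ∈ T[0,2] ⇒ YES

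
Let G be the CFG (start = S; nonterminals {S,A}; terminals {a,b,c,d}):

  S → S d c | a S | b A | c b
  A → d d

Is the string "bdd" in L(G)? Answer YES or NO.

Convert to CNF:
  S -> S X4 | T1 T3 | T2 S | T3 A
  A -> T0 T0
  T0 -> d
  T1 -> c
  T2 -> a
  T3 -> b
  X4 -> T0 T1

Fill CYK table bottom-up:
  [0..0]={T3}  "b"  orig:{}
  [1..1]={T0}  "d"  orig:{}
  [2..2]={T0}  "d"  orig:{}
  [0..1]=∅  "bd"
  [1..2]={A}  "dd"
  [0..2]={S}  "bdd"

S ∈ T[0,2] ⇒ YES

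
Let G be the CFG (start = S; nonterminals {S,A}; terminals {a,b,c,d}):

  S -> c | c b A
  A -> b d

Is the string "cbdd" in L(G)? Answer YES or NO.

CNF form of G:
  S -> T2 X3 | c
  A -> T0 T1
  T0 -> b
  T1 -> d
  T2 -> c
  X3 -> T0 A

CYK table (by increasing span):
  cell(0,0) c: {S,T2}  orig:{S}
  cell(1,1) b: {T0}  orig:{}
  cell(2,2) d: {T1}  orig:{}
  cell(3,3) d: {T1}  orig:{}
  cell(0,1) cb: ∅
  cell(1,2) bd: {A}
  cell(2,3) dd: ∅
  cell(0,2) cbd: ∅
  cell(1,3) bdd: ∅
  cell(0,3) cbdd: ∅

S ∉ T[0,3] ⇒ NO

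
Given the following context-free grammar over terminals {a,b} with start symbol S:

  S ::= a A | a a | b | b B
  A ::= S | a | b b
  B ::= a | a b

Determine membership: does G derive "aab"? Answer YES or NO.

CNF form of G:
  S -> T0 A | T0 T0 | T1 B | b
  A -> T0 A | T0 T0 | T1 B | T1 T1 | a | b
  B -> T0 T1 | a
  T0 -> a
  T1 -> b

Fill CYK table bottom-up:
  [0..0]={A,B,T0}  "a"  orig:{A,B}
  [1..1]={A,B,T0}  "a"  orig:{A,B}
  [2..2]={A,S,T1}  "b"  orig:{A,S}
  [0..1]={A,S}  "aa"
  [1..2]={A,B,S}  "ab"
  [0..2]={A,S}  "aab"

S ∈ T[0,2] ⇒ YES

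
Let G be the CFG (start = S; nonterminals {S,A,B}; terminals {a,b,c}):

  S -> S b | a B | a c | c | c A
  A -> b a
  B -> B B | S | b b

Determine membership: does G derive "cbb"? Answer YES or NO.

CNF form of G:
  S -> S T0 | T1 B | T1 T2 | T2 A | c
  A -> T0 T1
  B -> B B | S T0 | T0 T0 | T1 B | T1 T2 | T2 A | c
  T0 -> b
  T1 -> a
  T2 -> c

CYK table (by increasing span):
  [0..0]={B,S,T2}  "c"  orig:{B,S}
  [1..1]={T0}  "b"  orig:{}
  [2..2]={T0}  "b"  orig:{}
  [0..1]={B,S}  "cb"
  [1..2]={B}  "bb"
  [0..2]={B,S}  "cbb"

S ∈ T[0,2] ⇒ YES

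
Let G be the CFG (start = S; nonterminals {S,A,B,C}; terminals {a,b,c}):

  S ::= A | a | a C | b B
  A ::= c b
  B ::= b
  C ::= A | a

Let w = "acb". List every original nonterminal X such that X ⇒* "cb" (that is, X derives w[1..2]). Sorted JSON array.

Convert to CNF:
  S -> T0 T1 | T1 B | T2 C | a
  A -> T0 T1
  B -> b
  C -> T0 T1 | a
  T0 -> c
  T1 -> b
  T2 -> a

CYK fill (cells [i..j] with 1 ≤ i ≤ j ≤ 2 only):
  cell(1,1) c: {T0}  orig:{}
  cell(2,2) b: {B,T1}  orig:{B}
  cell(1,2) cb: {A,C,S}

Original NTs in T[1,2] deriving "cb": ["A", "C", "S"]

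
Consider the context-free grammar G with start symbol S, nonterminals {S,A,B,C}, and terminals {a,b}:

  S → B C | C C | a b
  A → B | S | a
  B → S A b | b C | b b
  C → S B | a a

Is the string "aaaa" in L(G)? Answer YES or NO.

Convert to CNF:
  S -> B C | C C | T1 T0
  A -> B C | C C | S X2 | T0 C | T0 T0 | T1 T0 | a
  B -> S X3 | T0 C | T0 T0
  C -> S B | T1 T1
  T0 -> b
  T1 -> a
  X2 -> A T0
  X3 -> A T0

Fill CYK table bottom-up:
  cell(0,0) a: {A,T1}  orig:{A}
  cell(1,1) a: {A,T1}  orig:{A}
  cell(2,2) a: {A,T1}  orig:{A}
  cell(3,3) a: {A,T1}  orig:{A}
  cell(0,1) aa: {C}
  cell(1,2) aa: {C}
  cell(2,3) aa: {C}
  cell(0,2) aaa: ∅
  cell(1,3) aaa: ∅
  cell(0,3) aaaa: {A,S}

S ∈ T[0,3] ⇒ YES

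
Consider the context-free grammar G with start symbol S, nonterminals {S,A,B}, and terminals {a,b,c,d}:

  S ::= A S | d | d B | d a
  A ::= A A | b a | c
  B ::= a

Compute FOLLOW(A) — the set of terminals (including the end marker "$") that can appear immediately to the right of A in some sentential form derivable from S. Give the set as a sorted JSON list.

FIRST iteration:
pass 1:
  A via A→b a: +{b}
  A via A→c: +{c}
  B via B→a: +{a}
  S via S→A S: +{b,c}
  S via S→d: +{d}
  FIRST[S]={b,c,d}  FIRST[A]={b,c}  FIRST[B]={a}
pass 2: (stable)
  FIRST[S]={b,c,d}  FIRST[A]={b,c}  FIRST[B]={a}

FOLLOW iteration:
initialize: $ ∈ FOLLOW(S)
[1]
  A→A A: FOLLOW(A) ⊇ FIRST(A) = {b,c}; new: +{b,c}
  S→A S: FOLLOW(A) ⊇ FIRST(S) = {b,c,d}; new: +{d}
  S→d B: FOLLOW(B) ⊇ FOLLOW(S) ⊇ {$}; new: +{$}
  FOLLOW(S)={$}  FOLLOW(A)={b,c,d}  FOLLOW(B)={$}
[2] (no change)
  FOLLOW(S)={$}  FOLLOW(A)={b,c,d}  FOLLOW(B)={$}

FOLLOW(A) = ["b", "c", "d"]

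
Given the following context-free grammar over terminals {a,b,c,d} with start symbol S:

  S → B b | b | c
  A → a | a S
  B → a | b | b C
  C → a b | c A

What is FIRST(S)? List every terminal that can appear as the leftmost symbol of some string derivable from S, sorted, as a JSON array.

FIRST iteration:
pass 1:
  A via A→a: +{a}
  B via B→a: +{a}
  B via B→b: +{b}
  C via C→a b: +{a}
  C via C→c A: +{c}
  S via S→B b: +{a,b}
  S via S→c: +{c}
  S: {a,b,c}  A: {a}  B: {a,b}  C: {a,c}
pass 2: (no change)
  S: {a,b,c}  A: {a}  B: {a,b}  C: {a,c}

FIRST(S) = ["a", "b", "c"]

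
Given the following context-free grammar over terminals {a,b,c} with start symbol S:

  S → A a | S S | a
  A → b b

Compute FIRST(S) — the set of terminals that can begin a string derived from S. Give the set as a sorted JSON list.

FIRST iteration:
pass 1:
  A via A→b b: +{b}
  S via S→A a: +{b}
  S via S→a: +{a}
  FIRST(S)={a,b}  FIRST(A)={b}
pass 2: (stable)
  FIRST(S)={a,b}  FIRST(A)={b}

FIRST(S) = ["a", "b"]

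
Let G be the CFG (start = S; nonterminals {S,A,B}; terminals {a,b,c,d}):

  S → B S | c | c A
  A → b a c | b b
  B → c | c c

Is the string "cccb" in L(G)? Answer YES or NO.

CNF form of G:
  S -> B S | T2 A | c
  A -> T0 T0 | T0 X3
  B -> T2 T2 | c
  T0 -> b
  T1 -> a
  T2 -> c
  X3 -> T1 T2

CYK fill:
  [0..0]={B,S,T2}  "c"  orig:{B,S}
  [1..1]={B,S,T2}  "c"  orig:{B,S}
  [2..2]={B,S,T2}  "c"  orig:{B,S}
  [3..3]={T0}  "b"  orig:{}
  [0..1]={B,S}  "cc"
  [1..2]={B,S}  "cc"
  [2..3]=∅  "cb"
  [0..2]={S}  "ccc"
  [1..3]=∅  "ccb"
  [0..3]=∅  "cccb"

S ∉ T[0,3] ⇒ NO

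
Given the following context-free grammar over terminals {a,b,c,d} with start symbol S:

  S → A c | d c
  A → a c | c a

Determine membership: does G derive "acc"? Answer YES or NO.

Convert to CNF:
  S -> A T1 | T2 T1
  A -> T0 T1 | T1 T0
  T0 -> a
  T1 -> c
  T2 -> d

Fill CYK table bottom-up:
  cell(0,0) a: {T0}  orig:{}
  cell(1,1) c: {T1}  orig:{}
  cell(2,2) c: {T1}  orig:{}
  cell(0,1) ac: {A}
  cell(1,2) cc: ∅
  cell(0,2) acc: {S}

S ∈ T[0,2] ⇒ YES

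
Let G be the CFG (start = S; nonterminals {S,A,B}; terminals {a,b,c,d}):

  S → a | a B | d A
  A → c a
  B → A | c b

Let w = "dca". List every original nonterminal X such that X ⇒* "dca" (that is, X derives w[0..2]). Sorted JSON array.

Convert to CNF:
  S -> T1 B | T3 A | a
  A -> T0 T1
  B -> T0 T1 | T0 T2
  T0 -> c
  T1 -> a
  T2 -> b
  T3 -> d

Fill CYK table bottom-up — only the sub-triangle for w[0..2]:
  cell(0,0) d: {T3}  orig:{}
  cell(1,1) c: {T0}  orig:{}
  cell(2,2) a: {S,T1}  orig:{S}
  cell(0,1) dc: ∅
  cell(1,2) ca: {A,B}
  cell(0,2) dca: {S}

Original NTs in T[0,2] deriving "dca": ["S"]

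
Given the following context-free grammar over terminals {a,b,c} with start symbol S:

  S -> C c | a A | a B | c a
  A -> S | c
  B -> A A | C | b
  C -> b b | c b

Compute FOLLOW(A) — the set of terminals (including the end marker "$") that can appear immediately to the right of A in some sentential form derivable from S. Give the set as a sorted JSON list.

FIRST sets, iterate to fixpoint:
round 1:
  A via A→c: +{c}
  B via B→A A: +{c}
  B via B→b: +{b}
  C via C→b b: +{b}
  C via C→c b: +{c}
  S via S→C c: +{b,c}
  S via S→a A: +{a}
  FIRST[S]={a,b,c}  FIRST[A]={c}  FIRST[B]={b,c}  FIRST[C]={b,c}
round 2:
  A via A→S: +{a,b}
  B via B→A A: +{a}
  FIRST[S]={a,b,c}  FIRST[A]={a,b,c}  FIRST[B]={a,b,c}  FIRST[C]={b,c}
round 3: (stable)
  FIRST[S]={a,b,c}  FIRST[A]={a,b,c}  FIRST[B]={a,b,c}  FIRST[C]={b,c}

FOLLOW iteration:
initialize: $ ∈ FOLLOW(S)
pass 1:
  B→A A: FOLLOW(A) ⊇ FIRST(A) = {a,b,c}; new: +{a,b,c}
  S→C c: FOLLOW(C) ⊇ FIRST(c) = {c}; new: +{c}
  S→a A: FOLLOW(A) ⊇ FOLLOW(S) ⊇ {$}; new: +{$}
  S→a B: FOLLOW(B) ⊇ FOLLOW(S) ⊇ {$}; new: +{$}
  FOLLOW(S)={$}  FOLLOW(A)={$,a,b,c}  FOLLOW(B)={$}  FOLLOW(C)={c}
pass 2:
  A→S: FOLLOW(S) ⊇ FOLLOW(A) ⊇ {$,a,b,c}; new: +{a,b,c}
  B→C: FOLLOW(C) ⊇ FOLLOW(B) ⊇ {$}; new: +{$}
  S→a B: FOLLOW(B) ⊇ FOLLOW(S) ⊇ {$,a,b,c}; new: +{a,b,c}
  FOLLOW(S)={$,a,b,c}  FOLLOW(A)={$,a,b,c}  FOLLOW(B)={$,a,b,c}  FOLLOW(C)={$,c}
pass 3:
  B→C: FOLLOW(C) ⊇ FOLLOW(B) ⊇ {$,a,b,c}; new: +{a,b}
  FOLLOW(S)={$,a,b,c}  FOLLOW(A)={$,a,b,c}  FOLLOW(B)={$,a,b,c}  FOLLOW(C)={$,a,b,c}
pass 4: — fixpoint
  FOLLOW(S)={$,a,b,c}  FOLLOW(A)={$,a,b,c}  FOLLOW(B)={$,a,b,c}  FOLLOW(C)={$,a,b,c}

FOLLOW(A) = ["$", "a", "b", "c"]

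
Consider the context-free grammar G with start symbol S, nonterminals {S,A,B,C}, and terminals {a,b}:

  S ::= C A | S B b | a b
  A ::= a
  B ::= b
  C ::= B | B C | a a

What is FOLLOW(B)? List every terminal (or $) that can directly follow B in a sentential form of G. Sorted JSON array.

FIRST iteration:
iter 1:
  A via A→a: +{a}
  B via B→b: +{b}
  C via C→B: +{b}
  C via C→a a: +{a}
  S via S→C A: +{a,b}
  FIRST[S]={a,b}  FIRST[A]={a}  FIRST[B]={b}  FIRST[C]={a,b}
iter 2: done
  FIRST[S]={a,b}  FIRST[A]={a}  FIRST[B]={b}  FIRST[C]={a,b}

FOLLOW iteration:
seed FOLLOW(S) with $
pass 1:
  C→B C: FOLLOW(B) ⊇ FIRST(C) = {a,b}; new: +{a,b}
  S→C A: FOLLOW(C) ⊇ FIRST(A) = {a}; new: +{a}
  S→C A: FOLLOW(A) ⊇ FOLLOW(S) ⊇ {$}; new: +{$}
  S→S B b: FOLLOW(S) ⊇ FIRST(B) = {b}; new: +{b}
  S: {$,b}  A: {$}  B: {a,b}  C: {a}
pass 2:
  S→C A: FOLLOW(A) ⊇ FOLLOW(S) ⊇ {$,b}; new: +{b}
  S: {$,b}  A: {$,b}  B: {a,b}  C: {a}
pass 3: (stable)
  S: {$,b}  A: {$,b}  B: {a,b}  C: {a}

FOLLOW(B) = ["a", "b"]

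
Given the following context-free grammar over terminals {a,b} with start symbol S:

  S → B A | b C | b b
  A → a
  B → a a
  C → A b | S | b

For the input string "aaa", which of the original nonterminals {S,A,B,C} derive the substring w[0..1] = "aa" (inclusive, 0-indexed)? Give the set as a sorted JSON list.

Convert to CNF:
  S -> B A | T1 C | T1 T1
  A -> a
  B -> T0 T0
  C -> A T1 | B A | T1 C | T1 T1 | b
  T0 -> a
  T1 -> b

CYK table (by increasing span), restricted to cells inside w[0..1]:
  [0..0]={A,T0}  "a"  orig:{A}
  [1..1]={A,T0}  "a"  orig:{A}
  [0..1]={B}  "aa"

Original NTs in T[0,1] deriving "aa": ["B"]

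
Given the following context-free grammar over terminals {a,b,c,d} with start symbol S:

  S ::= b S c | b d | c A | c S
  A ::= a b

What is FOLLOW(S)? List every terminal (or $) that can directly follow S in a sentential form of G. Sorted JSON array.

FIRST sets, iterate to fixpoint:
pass 1:
  A via A→a b: +{a}
  S via S→b S c: +{b}
  S via S→c A: +{c}
  FIRST(S)={b,c}  FIRST(A)={a}
pass 2: done
  FIRST(S)={b,c}  FIRST(A)={a}

FOLLOW iteration:
seed FOLLOW(S) with $
iter 1:
  S→b S c: FOLLOW(S) ⊇ FIRST(c) = {c}; new: +{c}
  S→c A: FOLLOW(A) ⊇ FOLLOW(S) ⊇ {$,c}; new: +{$,c}
  FOLLOW[S]={$,c}  FOLLOW[A]={$,c}
iter 2: (no change)
  FOLLOW[S]={$,c}  FOLLOW[A]={$,c}

FOLLOW(S) = ["$", "c"]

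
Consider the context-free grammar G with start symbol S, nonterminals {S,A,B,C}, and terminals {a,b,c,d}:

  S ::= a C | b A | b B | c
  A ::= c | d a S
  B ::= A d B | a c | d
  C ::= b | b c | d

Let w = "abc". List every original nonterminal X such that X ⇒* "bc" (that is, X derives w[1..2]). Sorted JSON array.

Convert to CNF:
  S -> T1 C | T3 A | T3 B | c
  A -> T0 X4 | c
  B -> A X5 | T1 T2 | d
  C -> T3 T2 | b | d
  T0 -> d
  T1 -> a
  T2 -> c
  T3 -> b
  X4 -> T1 S
  X5 -> T0 B

Fill CYK table bottom-up, restricted to cells inside w[1..2]:
  [1..1]={C,T3}  "b"  orig:{C}
  [2..2]={A,S,T2}  "c"  orig:{A,S}
  [1..2]={C,S}  "bc"

Original NTs in T[1,2] deriving "bc": ["C", "S"]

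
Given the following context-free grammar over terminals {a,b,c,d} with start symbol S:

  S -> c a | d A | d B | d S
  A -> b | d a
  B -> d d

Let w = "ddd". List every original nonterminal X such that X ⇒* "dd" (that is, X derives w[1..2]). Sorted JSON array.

CNF form of G:
  S -> T0 A | T0 B | T0 S | T2 T1
  A -> T0 T1 | b
  B -> T0 T0
  T0 -> d
  T1 -> a
  T2 -> c

CYK table (by increasing span), restricted to cells inside w[1..2]:
  [1..1]={T0}  "d"  orig:{}
  [2..2]={T0}  "d"  orig:{}
  [1..2]={B}  "dd"

Original NTs in T[1,2] deriving "dd": ["B"]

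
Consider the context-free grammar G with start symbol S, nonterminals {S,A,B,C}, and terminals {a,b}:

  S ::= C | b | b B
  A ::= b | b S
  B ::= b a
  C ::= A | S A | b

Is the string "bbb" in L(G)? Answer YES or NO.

Convert to CNF:
  S -> S A | T0 B | T0 S | b
  A -> T0 S | b
  B -> T0 T1
  C -> S A | T0 S | b
  T0 -> b
  T1 -> a

CYK fill:
  [0..0]={A,C,S,T0}  "b"  orig:{A,C,S}
  [1..1]={A,C,S,T0}  "b"  orig:{A,C,S}
  [2..2]={A,C,S,T0}  "b"  orig:{A,C,S}
  [0..1]={A,C,S}  "bb"
  [1..2]={A,C,S}  "bb"
  [0..2]={A,C,S}  "bbb"

S ∈ T[0,2] ⇒ YES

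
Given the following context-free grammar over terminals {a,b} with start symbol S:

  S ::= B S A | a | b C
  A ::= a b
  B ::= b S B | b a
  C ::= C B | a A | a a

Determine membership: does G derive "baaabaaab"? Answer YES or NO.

CNF form of G:
  S -> B X3 | T1 C | a
  A -> T0 T1
  B -> T1 T0 | T1 X2
  C -> C B | T0 A | T0 T0
  T0 -> a
  T1 -> b
  X2 -> S B
  X3 -> S A

Fill CYK table bottom-up:
  T[0,0] 'b' = {T1}  orig:{}
  T[1,1] 'a' = {S,T0}  orig:{S}
  T[2,2] 'a' = {S,T0}  orig:{S}
  T[3,3] 'a' = {S,T0}  orig:{S}
  T[4,4] 'b' = {T1}  orig:{}
  T[5,5] 'a' = {S,T0}  orig:{S}
  T[6,6] 'a' = {S,T0}  orig:{S}
  T[7,7] 'a' = {S,T0}  orig:{S}
  T[8,8] 'b' = {T1}  orig:{}
  T[0,1] 'ba' = {B}
  T[1,2] 'aa' = {C}
  T[2,3] 'aa' = {C}
  T[3,4] 'ab' = {A}
  T[4,5] 'ba' = {B}
  T[5,6] 'aa' = {C}
  T[6,7] 'aa' = {C}
  T[7,8] 'ab' = {A}
  T[0,2] 'baa' = {S}
  T[1,3] 'aaa' = ∅
  T[2,4] 'aab' = {C,X3}  orig:{C}
  T[3,5] 'aba' = {X2}  orig:{}
  T[4,6] 'baa' = {S}
  T[5,7] 'aaa' = ∅
  T[6,8] 'aab' = {C,X3}  orig:{C}
  T[0,3] 'baaa' = ∅
  T[1,4] 'aaab' = ∅
  T[2,5] 'aaba' = {C}
  T[3,6] 'abaa' = ∅
  T[4,7] 'baaa' = ∅
  T[5,8] 'aaab' = ∅
  T[0,4] 'baaab' = {S,X3}  orig:{S}
  T[1,5] 'aaaba' = ∅
  T[2,6] 'aabaa' = ∅
  T[3,7] 'abaaa' = ∅
  T[4,8] 'baaab' = {S,X3}  orig:{S}
  T[0,5] 'baaaba' = ∅
  T[1,6] 'aaabaa' = ∅
  T[2,7] 'aabaaa' = ∅
  T[3,8] 'abaaab' = ∅
  T[0,6] 'baaabaa' = ∅
  T[1,7] 'aaabaaa' = ∅
  T[2,8] 'aabaaab' = ∅
  T[0,7] 'baaabaaa' = ∅
  T[1,8] 'aaabaaab' = ∅
  T[0,8] 'baaabaaab' = ∅

S ∉ T[0,8] ⇒ NO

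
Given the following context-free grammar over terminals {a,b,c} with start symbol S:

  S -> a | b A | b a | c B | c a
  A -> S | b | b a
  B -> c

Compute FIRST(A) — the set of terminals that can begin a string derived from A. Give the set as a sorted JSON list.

Compute FIRST by fixpoint:
pass 1:
  A via A→b: +{b}
  B via B→c: +{c}
  S via S→a: +{a}
  S via S→b A: +{b}
  S via S→c B: +{c}
  FIRST[S]={a,b,c}  FIRST[A]={b}  FIRST[B]={c}
pass 2:
  A via A→S: +{a,c}
  FIRST[S]={a,b,c}  FIRST[A]={a,b,c}  FIRST[B]={c}
pass 3: (no change)
  FIRST[S]={a,b,c}  FIRST[A]={a,b,c}  FIRST[B]={c}

FIRST(A) = ["a", "b", "c"]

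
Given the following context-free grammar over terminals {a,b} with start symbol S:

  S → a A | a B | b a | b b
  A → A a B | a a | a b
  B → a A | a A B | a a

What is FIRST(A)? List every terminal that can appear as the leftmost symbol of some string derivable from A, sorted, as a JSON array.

Compute FIRST by fixpoint:
pass 1:
  A via A→a a: +{a}
  B via B→a A: +{a}
  S via S→a A: +{a}
  S via S→b a: +{b}
  FIRST(S)={a,b}  FIRST(A)={a}  FIRST(B)={a}
pass 2: done
  FIRST(S)={a,b}  FIRST(A)={a}  FIRST(B)={a}

FIRST(A) = ["a"]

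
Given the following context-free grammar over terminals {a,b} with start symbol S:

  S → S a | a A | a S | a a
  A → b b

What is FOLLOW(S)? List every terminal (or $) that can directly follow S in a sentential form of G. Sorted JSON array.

Compute FIRST by fixpoint:
[1]
  A via A→b b: +{b}
  S via S→a A: +{a}
  FIRST[S]={a}  FIRST[A]={b}
[2] (stable)
  FIRST[S]={a}  FIRST[A]={b}

FOLLOW iteration:
initialize: $ ∈ FOLLOW(S)
iter 1:
  S→S a: FOLLOW(S) ⊇ FIRST(a) = {a}; new: +{a}
  S→a A: FOLLOW(A) ⊇ FOLLOW(S) ⊇ {$,a}; new: +{$,a}
  FOLLOW(S)={$,a}  FOLLOW(A)={$,a}
iter 2: (stable)
  FOLLOW(S)={$,a}  FOLLOW(A)={$,a}

FOLLOW(S) = ["$", "a"]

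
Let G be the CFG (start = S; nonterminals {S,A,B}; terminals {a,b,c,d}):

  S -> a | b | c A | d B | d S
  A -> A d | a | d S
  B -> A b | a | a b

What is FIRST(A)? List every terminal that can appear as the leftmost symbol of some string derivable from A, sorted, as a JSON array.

Compute FIRST by fixpoint:
pass 1:
  A via A→a: +{a}
  A via A→d S: +{d}
  B via B→A b: +{a,d}
  S via S→a: +{a}
  S via S→b: +{b}
  S via S→c A: +{c}
  S via S→d B: +{d}
  S: {a,b,c,d}  A: {a,d}  B: {a,d}
pass 2: (no change)
  S: {a,b,c,d}  A: {a,d}  B: {a,d}

FIRST(A) = ["a", "d"]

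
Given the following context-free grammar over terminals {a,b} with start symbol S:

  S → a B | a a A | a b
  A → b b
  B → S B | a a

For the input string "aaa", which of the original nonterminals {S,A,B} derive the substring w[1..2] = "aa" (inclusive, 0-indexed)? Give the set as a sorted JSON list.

CNF form of G:
  S -> T1 B | T1 T0 | T1 X2
  A -> T0 T0
  B -> S B | T1 T1
  T0 -> b
  T1 -> a
  X2 -> T1 A

Fill CYK table bottom-up (cells [i..j] with 1 ≤ i ≤ j ≤ 2 only):
  cell(1,1) a: {T1}  orig:{}
  cell(2,2) a: {T1}  orig:{}
  cell(1,2) aa: {B}

Original NTs in T[1,2] deriving "aa": ["B"]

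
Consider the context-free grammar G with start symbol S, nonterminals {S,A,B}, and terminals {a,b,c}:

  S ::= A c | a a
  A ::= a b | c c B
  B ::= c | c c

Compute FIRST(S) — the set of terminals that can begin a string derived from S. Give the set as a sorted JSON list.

FIRST iteration:
pass 1:
  A via A→a b: +{a}
  A via A→c c B: +{c}
  B via B→c: +{c}
  S via S→A c: +{a,c}
  FIRST(S)={a,c}  FIRST(A)={a,c}  FIRST(B)={c}
pass 2: done
  FIRST(S)={a,c}  FIRST(A)={a,c}  FIRST(B)={c}

FIRST(S) = ["a", "c"]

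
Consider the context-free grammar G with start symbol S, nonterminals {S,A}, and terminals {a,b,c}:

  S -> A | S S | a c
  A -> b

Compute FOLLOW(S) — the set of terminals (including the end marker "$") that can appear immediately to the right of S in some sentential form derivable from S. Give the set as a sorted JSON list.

FIRST iteration:
round 1:
  A via A→b: +{b}
  S via S→A: +{b}
  S via S→a c: +{a}
  FIRST(S)={a,b}  FIRST(A)={b}
round 2: (stable)
  FIRST(S)={a,b}  FIRST(A)={b}

Compute FOLLOW by fixpoint:
FOLLOW(S) := {$}
pass 1:
  S→A: FOLLOW(A) ⊇ FOLLOW(S) ⊇ {$}; new: +{$}
  S→S S: FOLLOW(S) ⊇ FIRST(S) = {a,b}; new: +{a,b}
  FOLLOW[S]={$,a,b}  FOLLOW[A]={$}
pass 2:
  S→A: FOLLOW(A) ⊇ FOLLOW(S) ⊇ {$,a,b}; new: +{a,b}
  FOLLOW[S]={$,a,b}  FOLLOW[A]={$,a,b}
pass 3: — fixpoint
  FOLLOW[S]={$,a,b}  FOLLOW[A]={$,a,b}

FOLLOW(S) = ["$", "a", "b"]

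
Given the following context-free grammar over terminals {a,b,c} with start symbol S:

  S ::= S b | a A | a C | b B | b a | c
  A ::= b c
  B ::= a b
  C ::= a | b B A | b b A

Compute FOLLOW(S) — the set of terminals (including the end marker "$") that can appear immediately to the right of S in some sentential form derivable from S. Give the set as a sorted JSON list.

FIRST iteration:
round 1:
  A via A→b c: +{b}
  B via B→a b: +{a}
  C via C→a: +{a}
  C via C→b B A: +{b}
  S via S→a A: +{a}
  S via S→b B: +{b}
  S via S→c: +{c}
  FIRST(S)={a,b,c}  FIRST(A)={b}  FIRST(B)={a}  FIRST(C)={a,b}
round 2: (no change)
  FIRST(S)={a,b,c}  FIRST(A)={b}  FIRST(B)={a}  FIRST(C)={a,b}

FOLLOW iteration:
seed FOLLOW(S) with $
iter 1:
  C→b B A: FOLLOW(B) ⊇ FIRST(A) = {b}; new: +{b}
  S→S b: FOLLOW(S) ⊇ FIRST(b) = {b}; new: +{b}
  S→a A: FOLLOW(A) ⊇ FOLLOW(S) ⊇ {$,b}; new: +{$,b}
  S→a C: FOLLOW(C) ⊇ FOLLOW(S) ⊇ {$,b}; new: +{$,b}
  S→b B: FOLLOW(B) ⊇ FOLLOW(S) ⊇ {$,b}; new: +{$}
  S: {$,b}  A: {$,b}  B: {$,b}  C: {$,b}
iter 2: (stable)
  S: {$,b}  A: {$,b}  B: {$,b}  C: {$,b}

FOLLOW(S) = ["$", "b"]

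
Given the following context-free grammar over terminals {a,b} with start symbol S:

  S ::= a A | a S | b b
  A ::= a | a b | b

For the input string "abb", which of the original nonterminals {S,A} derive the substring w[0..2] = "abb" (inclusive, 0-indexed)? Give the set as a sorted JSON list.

Convert to CNF:
  S -> T0 A | T0 S | T1 T1
  A -> T0 T1 | a | b
  T0 -> a
  T1 -> b

Fill CYK table bottom-up (cells [i..j] with 0 ≤ i ≤ j ≤ 2 only):
  [0..0]={A,T0}  "a"  orig:{A}
  [1..1]={A,T1}  "b"  orig:{A}
  [2..2]={A,T1}  "b"  orig:{A}
  [0..1]={A,S}  "ab"
  [1..2]={S}  "bb"
  [0..2]={S}  "abb"

Original NTs in T[0,2] deriving "abb": ["S"]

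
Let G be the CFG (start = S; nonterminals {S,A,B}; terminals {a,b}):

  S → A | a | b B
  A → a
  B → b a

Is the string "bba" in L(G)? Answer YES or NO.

CNF form of G:
  S -> T0 B | a
  A -> a
  B -> T0 T1
  T0 -> b
  T1 -> a

CYK fill:
  cell(0,0) b: {T0}  orig:{}
  cell(1,1) b: {T0}  orig:{}
  cell(2,2) a: {A,S,T1}  orig:{A,S}
  cell(0,1) bb: ∅
  cell(1,2) ba: {B}
  cell(0,2) bba: {S}

S ∈ T[0,2] ⇒ YES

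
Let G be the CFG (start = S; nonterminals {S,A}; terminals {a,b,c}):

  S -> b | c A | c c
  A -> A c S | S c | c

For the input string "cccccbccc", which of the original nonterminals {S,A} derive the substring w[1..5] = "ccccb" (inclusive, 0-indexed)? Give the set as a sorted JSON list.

CNF form of G:
  S -> T0 A | T0 T0 | b
  A -> A X1 | S T0 | c
  T0 -> c
  X1 -> T0 S

CYK fill, restricted to cells inside w[1..5]:
  T[1,1] 'c' = {A,T0}  orig:{A}
  T[2,2] 'c' = {A,T0}  orig:{A}
  T[3,3] 'c' = {A,T0}  orig:{A}
  T[4,4] 'c' = {A,T0}  orig:{A}
  T[5,5] 'b' = {S}
  T[1,2] 'cc' = {S}
  T[2,3] 'cc' = {S}
  T[3,4] 'cc' = {S}
  T[4,5] 'cb' = {X1}  orig:{}
  T[1,3] 'ccc' = {A,X1}  orig:{A}
  T[2,4] 'ccc' = {A,X1}  orig:{A}
  T[3,5] 'ccb' = {A}
  T[1,4] 'cccc' = {A,S}
  T[2,5] 'cccb' = {S}
  T[1,5] 'ccccb' = {A,X1}  orig:{A}

Original NTs in T[1,5] deriving "ccccb": ["A"]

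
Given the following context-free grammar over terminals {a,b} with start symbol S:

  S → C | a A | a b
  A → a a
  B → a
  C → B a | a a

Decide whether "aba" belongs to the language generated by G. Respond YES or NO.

CNF form of G:
  S -> B T0 | T0 A | T0 T0 | T0 T1
  A -> T0 T0
  B -> a
  C -> B T0 | T0 T0
  T0 -> a
  T1 -> b

CYK fill:
  [0..0]={B,T0}  "a"  orig:{B}
  [1..1]={T1}  "b"  orig:{}
  [2..2]={B,T0}  "a"  orig:{B}
  [0..1]={S}  "ab"
  [1..2]=∅  "ba"
  [0..2]=∅  "aba"

S ∉ T[0,2] ⇒ NO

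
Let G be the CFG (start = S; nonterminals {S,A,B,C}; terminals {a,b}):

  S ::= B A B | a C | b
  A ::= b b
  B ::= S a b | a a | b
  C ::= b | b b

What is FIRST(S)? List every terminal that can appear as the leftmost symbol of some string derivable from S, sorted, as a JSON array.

Compute FIRST by fixpoint:
[1]
  A via A→b b: +{b}
  B via B→a a: +{a}
  B via B→b: +{b}
  C via C→b: +{b}
  S via S→B A B: +{a,b}
  FIRST(S)={a,b}  FIRST(A)={b}  FIRST(B)={a,b}  FIRST(C)={b}
[2] (no change)
  FIRST(S)={a,b}  FIRST(A)={b}  FIRST(B)={a,b}  FIRST(C)={b}

FIRST(S) = ["a", "b"]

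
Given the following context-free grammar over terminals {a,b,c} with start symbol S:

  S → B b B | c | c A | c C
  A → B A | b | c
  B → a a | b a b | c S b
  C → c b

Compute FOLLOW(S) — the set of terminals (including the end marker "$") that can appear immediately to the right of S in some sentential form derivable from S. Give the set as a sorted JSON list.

FIRST sets, iterate to fixpoint:
pass 1:
  A via A→b: +{b}
  A via A→c: +{c}
  B via B→a a: +{a}
  B via B→b a b: +{b}
  B via B→c S b: +{c}
  C via C→c b: +{c}
  S via S→B b B: +{a,b,c}
  FIRST[S]={a,b,c}  FIRST[A]={b,c}  FIRST[B]={a,b,c}  FIRST[C]={c}
pass 2:
  A via A→B A: +{a}
  FIRST[S]={a,b,c}  FIRST[A]={a,b,c}  FIRST[B]={a,b,c}  FIRST[C]={c}
pass 3: (no change)
  FIRST[S]={a,b,c}  FIRST[A]={a,b,c}  FIRST[B]={a,b,c}  FIRST[C]={c}

FOLLOW iteration:
seed FOLLOW(S) with $
pass 1:
  A→B A: FOLLOW(B) ⊇ FIRST(A) = {a,b,c}; new: +{a,b,c}
  B→c S b: FOLLOW(S) ⊇ FIRST(b) = {b}; new: +{b}
  S→B b B: FOLLOW(B) ⊇ FOLLOW(S) ⊇ {$,b}; new: +{$}
  S→c A: FOLLOW(A) ⊇ FOLLOW(S) ⊇ {$,b}; new: +{$,b}
  S→c C: FOLLOW(C) ⊇ FOLLOW(S) ⊇ {$,b}; new: +{$,b}
  FOLLOW(S)={$,b}  FOLLOW(A)={$,b}  FOLLOW(B)={$,a,b,c}  FOLLOW(C)={$,b}
pass 2: (stable)
  FOLLOW(S)={$,b}  FOLLOW(A)={$,b}  FOLLOW(B)={$,a,b,c}  FOLLOW(C)={$,b}

FOLLOW(S) = ["$", "b"]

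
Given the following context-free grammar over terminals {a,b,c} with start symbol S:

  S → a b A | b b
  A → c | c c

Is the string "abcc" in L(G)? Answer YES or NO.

Convert to CNF:
  S -> T1 X3 | T2 T2
  A -> T0 T0 | c
  T0 -> c
  T1 -> a
  T2 -> b
  X3 -> T2 A

CYK fill:
  [0..0]={T1}  "a"  orig:{}
  [1..1]={T2}  "b"  orig:{}
  [2..2]={A,T0}  "c"  orig:{A}
  [3..3]={A,T0}  "c"  orig:{A}
  [0..1]=∅  "ab"
  [1..2]={X3}  "bc"  orig:{}
  [2..3]={A}  "cc"
  [0..2]={S}  "abc"
  [1..3]={X3}  "bcc"  orig:{}
  [0..3]={S}  "abcc"

S ∈ T[0,3] ⇒ YES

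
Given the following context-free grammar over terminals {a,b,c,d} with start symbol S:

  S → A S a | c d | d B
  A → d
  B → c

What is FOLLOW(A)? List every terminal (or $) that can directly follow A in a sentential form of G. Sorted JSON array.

FIRST sets, iterate to fixpoint:
[1]
  A via A→d: +{d}
  B via B→c: +{c}
  S via S→A S a: +{d}
  S via S→c d: +{c}
  FIRST(S)={c,d}  FIRST(A)={d}  FIRST(B)={c}
[2] (stable)
  FIRST(S)={c,d}  FIRST(A)={d}  FIRST(B)={c}

Compute FOLLOW by fixpoint:
FOLLOW(S) := {$}
[1]
  S→A S a: FOLLOW(A) ⊇ FIRST(S) = {c,d}; new: +{c,d}
  S→A S a: FOLLOW(S) ⊇ FIRST(a) = {a}; new: +{a}
  S→d B: FOLLOW(B) ⊇ FOLLOW(S) ⊇ {$,a}; new: +{$,a}
  FOLLOW(S)={$,a}  FOLLOW(A)={c,d}  FOLLOW(B)={$,a}
[2] done
  FOLLOW(S)={$,a}  FOLLOW(A)={c,d}  FOLLOW(B)={$,a}

FOLLOW(A) = ["c", "d"]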